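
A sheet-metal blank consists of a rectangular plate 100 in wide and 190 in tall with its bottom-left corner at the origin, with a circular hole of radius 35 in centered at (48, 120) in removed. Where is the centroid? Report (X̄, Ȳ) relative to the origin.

X̄ = 50.51 in, Ȳ = 88.65 in

Part | A | x̄ᵢ | ȳᵢ | A·x̄ᵢ | A·ȳᵢ
plate | 19000.00 | 50.00 | 95.00 | 950000.00 | 1805000.00
hole | -3848.45 | 48.00 | 120.00 | -184725.65 | -461814.12
Σ | 15151.55 |  |  | 765274.35 | 1343185.88
X̄ = 765274.35 / 15151.55 = 50.51 in
Ȳ = 1343185.88 / 15151.55 = 88.65 in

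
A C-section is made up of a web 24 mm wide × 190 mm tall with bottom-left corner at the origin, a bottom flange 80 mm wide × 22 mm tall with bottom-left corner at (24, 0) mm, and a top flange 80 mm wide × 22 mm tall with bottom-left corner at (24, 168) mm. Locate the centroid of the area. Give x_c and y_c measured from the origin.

web: A = 24 × 190 = 4560.00, centroid at (12.00, 95.00).
bottom flange: A = 80 × 22 = 1760.00, centroid at (64.00, 11.00).
top flange: A = 80 × 22 = 1760.00, centroid at (64.00, 179.00).
ΣA = 8080.00 mm²
ΣAx_c = (4560.00)(12.00) + (1760.00)(64.00) + (1760.00)(64.00) = 280000.00 mm³
ΣAy_c = (4560.00)(95.00) + (1760.00)(11.00) + (1760.00)(179.00) = 767600.00 mm³
x_c = 280000.00 / 8080.00 = 34.65 mm
y_c = 767600.00 / 8080.00 = 95.00 mm

x_c = 34.65 mm, y_c = 95.00 mm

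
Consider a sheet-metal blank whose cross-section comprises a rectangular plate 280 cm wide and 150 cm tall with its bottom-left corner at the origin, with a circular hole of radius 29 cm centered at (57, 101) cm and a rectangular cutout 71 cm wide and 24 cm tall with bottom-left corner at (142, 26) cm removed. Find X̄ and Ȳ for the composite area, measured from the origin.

Part | A | x̄ᵢ | ȳᵢ | A·x̄ᵢ | A·ȳᵢ
plate | 42000.00 | 140.00 | 75.00 | 5880000.00 | 3150000.00
hole 1 | -2642.08 | 57.00 | 101.00 | -150598.53 | -266850.02
hole 2 | -1704.00 | 177.50 | 38.00 | -302460.00 | -64752.00
Σ | 37653.92 |  |  | 5426941.47 | 2818397.98
X̄ = 5426941.47 / 37653.92 = 144.13 cm
Ȳ = 2818397.98 / 37653.92 = 74.85 cm

X̄ = 144.13 cm, Ȳ = 74.85 cm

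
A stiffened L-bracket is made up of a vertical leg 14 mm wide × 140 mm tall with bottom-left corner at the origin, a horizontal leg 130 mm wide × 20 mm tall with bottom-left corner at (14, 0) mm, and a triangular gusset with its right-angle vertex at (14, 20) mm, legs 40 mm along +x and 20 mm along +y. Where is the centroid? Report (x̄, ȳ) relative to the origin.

Part | A | x̄ᵢ | ȳᵢ | A·x̄ᵢ | A·ȳᵢ
vertical leg | 1960.00 | 7.00 | 70.00 | 13720.00 | 137200.00
horizontal leg | 2600.00 | 79.00 | 10.00 | 205400.00 | 26000.00
gusset | 400.00 | 27.33 | 26.67 | 10933.33 | 10666.67
Σ | 4960.00 |  |  | 230053.33 | 173866.67
x̄ = 230053.33 / 4960.00 = 46.38 mm
ȳ = 173866.67 / 4960.00 = 35.05 mm

x̄ = 46.38 mm, ȳ = 35.05 mm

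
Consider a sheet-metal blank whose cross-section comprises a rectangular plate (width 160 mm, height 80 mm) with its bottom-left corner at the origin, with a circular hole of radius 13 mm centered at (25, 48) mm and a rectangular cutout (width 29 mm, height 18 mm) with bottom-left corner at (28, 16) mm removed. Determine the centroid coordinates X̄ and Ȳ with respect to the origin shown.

X̄ = 84.15 mm, Ȳ = 40.30 mm

plate: A = 160 × 80 = 12800.00, centroid at (80.00, 40.00).
hole 1: A = −π·13² = -530.93, centroid at (25.00, 48.00).
hole 2: A = −(29 × 18) = -522.00, centroid at (42.50, 25.00).
ΣA = 11747.07 mm², ΣAX̄ = 988541.77 mm³, ΣAȲ = 473465.40 mm³.
X̄ = 988541.77/11747.07 = 84.15 mm; Ȳ = 473465.40/11747.07 = 40.30 mm.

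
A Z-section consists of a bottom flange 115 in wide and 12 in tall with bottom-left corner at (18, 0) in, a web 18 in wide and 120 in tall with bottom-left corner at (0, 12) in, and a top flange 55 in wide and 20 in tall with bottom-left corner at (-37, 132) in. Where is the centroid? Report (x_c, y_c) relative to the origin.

x_c = 24.39 in, y_c = 68.97 in

Part | A | x̄ᵢ | ȳᵢ | A·x̄ᵢ | A·ȳᵢ
bottom flange | 1380.00 | 75.50 | 6.00 | 104190.00 | 8280.00
web | 2160.00 | 9.00 | 72.00 | 19440.00 | 155520.00
top flange | 1100.00 | -9.50 | 142.00 | -10450.00 | 156200.00
Σ | 4640.00 |  |  | 113180.00 | 320000.00
x_c = 113180.00 / 4640.00 = 24.39 in
y_c = 320000.00 / 4640.00 = 68.97 in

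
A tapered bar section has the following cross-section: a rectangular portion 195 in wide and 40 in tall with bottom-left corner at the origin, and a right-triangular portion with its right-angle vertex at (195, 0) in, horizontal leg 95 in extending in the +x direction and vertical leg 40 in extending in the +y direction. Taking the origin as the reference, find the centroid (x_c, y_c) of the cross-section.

x_c = 122.80 in, y_c = 18.69 in

rectangular portion: A = 195 × 40 = 7800.00, centroid at (97.50, 20.00).
triangular portion: A = ½·95·40 = 1900.00, centroid at (226.67, 13.33).
ΣA = 9700.00 in², ΣAx_c = 1191166.67 in³, ΣAy_c = 181333.33 in³.
x_c = 1191166.67/9700.00 = 122.80 in; y_c = 181333.33/9700.00 = 18.69 in.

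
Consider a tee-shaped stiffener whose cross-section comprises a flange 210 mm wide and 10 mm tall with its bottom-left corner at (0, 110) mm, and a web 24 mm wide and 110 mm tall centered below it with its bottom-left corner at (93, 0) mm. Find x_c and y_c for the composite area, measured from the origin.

x_c = 105.00 mm, y_c = 81.58 mm

web: A = 24 × 110 = 2640.00, centroid at (105.00, 55.00).
flange: A = 210 × 10 = 2100.00, centroid at (105.00, 115.00).
ΣA = 4740.00 mm²
ΣAx_c = (2640.00)(105.00) + (2100.00)(105.00) = 497700.00 mm³
ΣAy_c = (2640.00)(55.00) + (2100.00)(115.00) = 386700.00 mm³
x_c = 497700.00 / 4740.00 = 105.00 mm
y_c = 386700.00 / 4740.00 = 81.58 mm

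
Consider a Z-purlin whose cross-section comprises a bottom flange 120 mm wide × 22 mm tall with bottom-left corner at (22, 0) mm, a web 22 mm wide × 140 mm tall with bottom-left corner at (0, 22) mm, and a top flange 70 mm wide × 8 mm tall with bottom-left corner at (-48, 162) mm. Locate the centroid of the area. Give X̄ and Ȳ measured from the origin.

bottom flange: A = 120 × 22 = 2640.00, centroid at (82.00, 11.00).
web: A = 22 × 140 = 3080.00, centroid at (11.00, 92.00).
top flange: A = 70 × 8 = 560.00, centroid at (-13.00, 166.00).
ΣA = 6280.00 mm²
ΣAX̄ = (2640.00)(82.00) + (3080.00)(11.00) + (560.00)(-13.00) = 243080.00 mm³
ΣAȲ = (2640.00)(11.00) + (3080.00)(92.00) + (560.00)(166.00) = 405360.00 mm³
X̄ = 243080.00 / 6280.00 = 38.71 mm
Ȳ = 405360.00 / 6280.00 = 64.55 mm

X̄ = 38.71 mm, Ȳ = 64.55 mm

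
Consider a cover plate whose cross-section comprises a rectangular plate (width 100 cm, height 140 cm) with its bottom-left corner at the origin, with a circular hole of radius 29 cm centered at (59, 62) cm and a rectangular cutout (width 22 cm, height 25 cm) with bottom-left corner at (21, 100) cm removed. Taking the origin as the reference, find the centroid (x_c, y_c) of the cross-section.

Part | A | x̄ᵢ | ȳᵢ | A·x̄ᵢ | A·ȳᵢ
plate | 14000.00 | 50.00 | 70.00 | 700000.00 | 980000.00
hole 1 | -2642.08 | 59.00 | 62.00 | -155882.69 | -163808.92
hole 2 | -550.00 | 32.00 | 112.50 | -17600.00 | -61875.00
Σ | 10807.92 |  |  | 526517.31 | 754316.08
x_c = 526517.31 / 10807.92 = 48.72 cm
y_c = 754316.08 / 10807.92 = 69.79 cm

x_c = 48.72 cm, y_c = 69.79 cm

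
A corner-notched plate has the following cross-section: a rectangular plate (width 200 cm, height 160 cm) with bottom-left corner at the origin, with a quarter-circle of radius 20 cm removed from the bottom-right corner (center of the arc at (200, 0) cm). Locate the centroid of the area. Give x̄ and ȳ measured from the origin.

plate: A = 200 × 160 = 32000.00, centroid at (100.00, 80.00).
removed quarter-circle: A = −¼π·20² = -314.16, centroid at (191.51, 8.49).
ΣA = 31685.84 cm²
ΣAx̄ = (32000.00)(100.00) + (-314.16)(191.51) = 3139834.81 cm³
ΣAȳ = (32000.00)(80.00) + (-314.16)(8.49) = 2557333.33 cm³
x̄ = 3139834.81 / 31685.84 = 99.09 cm
ȳ = 2557333.33 / 31685.84 = 80.71 cm

x̄ = 99.09 cm, ȳ = 80.71 cm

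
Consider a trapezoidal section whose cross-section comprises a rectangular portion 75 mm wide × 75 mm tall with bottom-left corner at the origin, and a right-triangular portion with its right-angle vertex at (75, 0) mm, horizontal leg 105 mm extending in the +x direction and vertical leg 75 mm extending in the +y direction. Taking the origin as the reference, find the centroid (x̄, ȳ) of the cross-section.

x̄ = 67.35 mm, ȳ = 32.35 mm

rectangular portion: A = 75 × 75 = 5625.00, centroid at (37.50, 37.50).
triangular portion: A = ½·105·75 = 3937.50, centroid at (110.00, 25.00).
ΣA = 9562.50 mm², ΣAx̄ = 644062.50 mm³, ΣAȳ = 309375.00 mm³.
x̄ = 644062.50/9562.50 = 67.35 mm; ȳ = 309375.00/9562.50 = 32.35 mm.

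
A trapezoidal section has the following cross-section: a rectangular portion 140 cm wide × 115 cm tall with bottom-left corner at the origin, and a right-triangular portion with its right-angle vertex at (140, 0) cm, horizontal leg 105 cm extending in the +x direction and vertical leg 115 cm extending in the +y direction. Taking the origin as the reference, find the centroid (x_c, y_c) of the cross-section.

rectangular portion: A = 140 × 115 = 16100.00, centroid at (70.00, 57.50).
triangular portion: A = ½·105·115 = 6037.50, centroid at (175.00, 38.33).
ΣA = 22137.50 cm²
ΣAx_c = (16100.00)(70.00) + (6037.50)(175.00) = 2183562.50 cm³
ΣAy_c = (16100.00)(57.50) + (6037.50)(38.33) = 1157187.50 cm³
x_c = 2183562.50 / 22137.50 = 98.64 cm
y_c = 1157187.50 / 22137.50 = 52.27 cm

x_c = 98.64 cm, y_c = 52.27 cm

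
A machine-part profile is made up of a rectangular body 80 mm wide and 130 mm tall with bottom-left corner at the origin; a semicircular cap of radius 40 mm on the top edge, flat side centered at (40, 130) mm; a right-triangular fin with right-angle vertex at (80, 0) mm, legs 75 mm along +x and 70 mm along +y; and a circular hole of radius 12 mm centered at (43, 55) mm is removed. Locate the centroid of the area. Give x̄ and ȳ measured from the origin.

Part | A | x̄ᵢ | ȳᵢ | A·x̄ᵢ | A·ȳᵢ
rectangular body | 10400.00 | 40.00 | 65.00 | 416000.00 | 676000.00
semicircular top | 2513.27 | 40.00 | 146.98 | 100530.96 | 369392.30
triangular fin | 2625.00 | 105.00 | 23.33 | 275625.00 | 61250.00
hole | -452.39 | 43.00 | 55.00 | -19452.74 | -24881.41
Σ | 15085.88 |  |  | 772703.22 | 1081760.89
x̄ = 772703.22 / 15085.88 = 51.22 mm
ȳ = 1081760.89 / 15085.88 = 71.71 mm

x̄ = 51.22 mm, ȳ = 71.71 mm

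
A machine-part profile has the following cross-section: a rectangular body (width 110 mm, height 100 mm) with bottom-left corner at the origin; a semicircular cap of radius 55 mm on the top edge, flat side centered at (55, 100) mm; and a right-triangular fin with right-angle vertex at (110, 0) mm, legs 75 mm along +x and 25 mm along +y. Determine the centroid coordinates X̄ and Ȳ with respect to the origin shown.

X̄ = 59.49 mm, Ȳ = 68.54 mm

rectangular body: A = 110 × 100 = 11000.00, centroid at (55.00, 50.00).
semicircular top: A = ½π·55² = 4751.66, centroid at (55.00, 123.34).
triangular fin: A = ½·75·25 = 937.50, centroid at (135.00, 8.33).
ΣA = 16689.16 mm²
ΣAX̄ = (11000.00)(55.00) + (4751.66)(55.00) + (937.50)(135.00) = 992903.74 mm³
ΣAȲ = (11000.00)(50.00) + (4751.66)(123.34) + (937.50)(8.33) = 1143895.06 mm³
X̄ = 992903.74 / 16689.16 = 59.49 mm
Ȳ = 1143895.06 / 16689.16 = 68.54 mm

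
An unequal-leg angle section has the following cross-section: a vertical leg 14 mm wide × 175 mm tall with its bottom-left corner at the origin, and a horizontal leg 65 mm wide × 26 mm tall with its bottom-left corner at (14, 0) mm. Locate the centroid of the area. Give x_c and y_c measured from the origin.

vertical leg: A = 14 × 175 = 2450.00, centroid at (7.00, 87.50).
horizontal leg: A = 65 × 26 = 1690.00, centroid at (46.50, 13.00).
ΣA = 4140.00 mm², ΣAx_c = 95735.00 mm³, ΣAy_c = 236345.00 mm³.
x_c = 95735.00/4140.00 = 23.12 mm; y_c = 236345.00/4140.00 = 57.09 mm.

x_c = 23.12 mm, y_c = 57.09 mm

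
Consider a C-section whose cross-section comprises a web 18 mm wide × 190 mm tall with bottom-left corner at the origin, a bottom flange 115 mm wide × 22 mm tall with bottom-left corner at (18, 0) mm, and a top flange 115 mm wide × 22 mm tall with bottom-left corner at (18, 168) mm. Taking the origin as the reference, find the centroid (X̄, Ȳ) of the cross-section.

X̄ = 48.68 mm, Ȳ = 95.00 mm

Part | A | x̄ᵢ | ȳᵢ | A·x̄ᵢ | A·ȳᵢ
web | 3420.00 | 9.00 | 95.00 | 30780.00 | 324900.00
bottom flange | 2530.00 | 75.50 | 11.00 | 191015.00 | 27830.00
top flange | 2530.00 | 75.50 | 179.00 | 191015.00 | 452870.00
Σ | 8480.00 |  |  | 412810.00 | 805600.00
X̄ = 412810.00 / 8480.00 = 48.68 mm
Ȳ = 805600.00 / 8480.00 = 95.00 mm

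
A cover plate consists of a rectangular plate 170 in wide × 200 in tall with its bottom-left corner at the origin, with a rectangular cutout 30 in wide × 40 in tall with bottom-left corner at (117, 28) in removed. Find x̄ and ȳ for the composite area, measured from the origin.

x̄ = 83.28 in, ȳ = 101.90 in

plate: A = 170 × 200 = 34000.00, centroid at (85.00, 100.00).
hole: A = −(30 × 40) = -1200.00, centroid at (132.00, 48.00).
ΣA = 32800.00 in², ΣAx̄ = 2731600.00 in³, ΣAȳ = 3342400.00 in³.
x̄ = 2731600.00/32800.00 = 83.28 in; ȳ = 3342400.00/32800.00 = 101.90 in.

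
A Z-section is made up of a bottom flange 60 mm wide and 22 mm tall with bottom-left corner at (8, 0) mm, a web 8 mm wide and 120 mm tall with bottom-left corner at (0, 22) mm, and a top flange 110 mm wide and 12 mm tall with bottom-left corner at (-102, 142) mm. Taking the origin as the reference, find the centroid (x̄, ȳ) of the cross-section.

x̄ = -2.23 mm, ȳ = 80.17 mm

bottom flange: A = 60 × 22 = 1320.00, centroid at (38.00, 11.00).
web: A = 8 × 120 = 960.00, centroid at (4.00, 82.00).
top flange: A = 110 × 12 = 1320.00, centroid at (-47.00, 148.00).
ΣA = 3600.00 mm², ΣAx̄ = -8040.00 mm³, ΣAȳ = 288600.00 mm³.
x̄ = -8040.00/3600.00 = -2.23 mm; ȳ = 288600.00/3600.00 = 80.17 mm.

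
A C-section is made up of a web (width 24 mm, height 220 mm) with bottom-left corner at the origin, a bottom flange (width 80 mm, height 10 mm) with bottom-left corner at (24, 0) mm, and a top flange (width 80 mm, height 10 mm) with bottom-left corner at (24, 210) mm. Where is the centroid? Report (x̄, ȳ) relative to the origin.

web: A = 24 × 220 = 5280.00, centroid at (12.00, 110.00).
bottom flange: A = 80 × 10 = 800.00, centroid at (64.00, 5.00).
top flange: A = 80 × 10 = 800.00, centroid at (64.00, 215.00).
ΣA = 6880.00 mm²
ΣAx̄ = (5280.00)(12.00) + (800.00)(64.00) + (800.00)(64.00) = 165760.00 mm³
ΣAȳ = (5280.00)(110.00) + (800.00)(5.00) + (800.00)(215.00) = 756800.00 mm³
x̄ = 165760.00 / 6880.00 = 24.09 mm
ȳ = 756800.00 / 6880.00 = 110.00 mm

x̄ = 24.09 mm, ȳ = 110.00 mm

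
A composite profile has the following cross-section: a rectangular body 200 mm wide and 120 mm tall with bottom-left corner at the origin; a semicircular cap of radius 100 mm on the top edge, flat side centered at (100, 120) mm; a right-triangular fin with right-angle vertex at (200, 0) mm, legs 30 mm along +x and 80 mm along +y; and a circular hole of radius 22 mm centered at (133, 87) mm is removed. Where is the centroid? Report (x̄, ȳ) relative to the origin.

x̄ = 102.08 mm, ȳ = 98.80 mm

Part | A | x̄ᵢ | ȳᵢ | A·x̄ᵢ | A·ȳᵢ
rectangular body | 24000.00 | 100.00 | 60.00 | 2400000.00 | 1440000.00
semicircular top | 15707.96 | 100.00 | 162.44 | 1570796.33 | 2551622.26
triangular fin | 1200.00 | 210.00 | 26.67 | 252000.00 | 32000.00
hole | -1520.53 | 133.00 | 87.00 | -202230.60 | -132286.18
Σ | 39387.43 |  |  | 4020565.72 | 3891336.08
x̄ = 4020565.72 / 39387.43 = 102.08 mm
ȳ = 3891336.08 / 39387.43 = 98.80 mm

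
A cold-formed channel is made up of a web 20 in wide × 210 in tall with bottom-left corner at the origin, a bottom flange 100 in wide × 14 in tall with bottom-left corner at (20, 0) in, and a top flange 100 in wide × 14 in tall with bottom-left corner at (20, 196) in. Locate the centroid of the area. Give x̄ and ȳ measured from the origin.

web: A = 20 × 210 = 4200.00, centroid at (10.00, 105.00).
bottom flange: A = 100 × 14 = 1400.00, centroid at (70.00, 7.00).
top flange: A = 100 × 14 = 1400.00, centroid at (70.00, 203.00).
ΣA = 7000.00 in²
ΣAx̄ = (4200.00)(10.00) + (1400.00)(70.00) + (1400.00)(70.00) = 238000.00 in³
ΣAȳ = (4200.00)(105.00) + (1400.00)(7.00) + (1400.00)(203.00) = 735000.00 in³
x̄ = 238000.00 / 7000.00 = 34.00 in
ȳ = 735000.00 / 7000.00 = 105.00 in

x̄ = 34.00 in, ȳ = 105.00 in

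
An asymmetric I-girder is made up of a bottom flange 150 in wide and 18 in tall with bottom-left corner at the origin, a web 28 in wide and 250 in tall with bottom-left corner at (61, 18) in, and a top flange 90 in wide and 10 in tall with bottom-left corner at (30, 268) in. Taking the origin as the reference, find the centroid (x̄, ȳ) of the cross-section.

Part | A | x̄ᵢ | ȳᵢ | A·x̄ᵢ | A·ȳᵢ
bottom flange | 2700.00 | 75.00 | 9.00 | 202500.00 | 24300.00
web | 7000.00 | 75.00 | 143.00 | 525000.00 | 1001000.00
top flange | 900.00 | 75.00 | 273.00 | 67500.00 | 245700.00
Σ | 10600.00 |  |  | 795000.00 | 1271000.00
x̄ = 795000.00 / 10600.00 = 75.00 in
ȳ = 1271000.00 / 10600.00 = 119.91 in

x̄ = 75.00 in, ȳ = 119.91 in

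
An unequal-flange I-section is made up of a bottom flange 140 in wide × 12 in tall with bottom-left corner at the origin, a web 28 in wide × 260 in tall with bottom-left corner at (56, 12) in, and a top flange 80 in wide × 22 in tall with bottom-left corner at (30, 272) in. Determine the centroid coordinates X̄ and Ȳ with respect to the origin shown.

bottom flange: A = 140 × 12 = 1680.00, centroid at (70.00, 6.00).
web: A = 28 × 260 = 7280.00, centroid at (70.00, 142.00).
top flange: A = 80 × 22 = 1760.00, centroid at (70.00, 283.00).
ΣA = 10720.00 in²
ΣAX̄ = (1680.00)(70.00) + (7280.00)(70.00) + (1760.00)(70.00) = 750400.00 in³
ΣAȲ = (1680.00)(6.00) + (7280.00)(142.00) + (1760.00)(283.00) = 1541920.00 in³
X̄ = 750400.00 / 10720.00 = 70.00 in
Ȳ = 1541920.00 / 10720.00 = 143.84 in

X̄ = 70.00 in, Ȳ = 143.84 in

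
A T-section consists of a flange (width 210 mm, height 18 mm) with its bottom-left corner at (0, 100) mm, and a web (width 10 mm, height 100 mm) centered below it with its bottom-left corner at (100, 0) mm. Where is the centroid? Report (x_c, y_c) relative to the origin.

Part | A | x̄ᵢ | ȳᵢ | A·x̄ᵢ | A·ȳᵢ
web | 1000.00 | 105.00 | 50.00 | 105000.00 | 50000.00
flange | 3780.00 | 105.00 | 109.00 | 396900.00 | 412020.00
Σ | 4780.00 |  |  | 501900.00 | 462020.00
x_c = 501900.00 / 4780.00 = 105.00 mm
y_c = 462020.00 / 4780.00 = 96.66 mm

x_c = 105.00 mm, y_c = 96.66 mm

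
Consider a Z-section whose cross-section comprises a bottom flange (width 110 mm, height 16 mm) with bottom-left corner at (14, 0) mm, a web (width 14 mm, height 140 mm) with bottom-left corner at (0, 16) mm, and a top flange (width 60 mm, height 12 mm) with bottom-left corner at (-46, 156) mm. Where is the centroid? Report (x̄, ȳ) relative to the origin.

bottom flange: A = 110 × 16 = 1760.00, centroid at (69.00, 8.00).
web: A = 14 × 140 = 1960.00, centroid at (7.00, 86.00).
top flange: A = 60 × 12 = 720.00, centroid at (-16.00, 162.00).
ΣA = 4440.00 mm², ΣAx̄ = 123640.00 mm³, ΣAȳ = 299280.00 mm³.
x̄ = 123640.00/4440.00 = 27.85 mm; ȳ = 299280.00/4440.00 = 67.41 mm.

x̄ = 27.85 mm, ȳ = 67.41 mm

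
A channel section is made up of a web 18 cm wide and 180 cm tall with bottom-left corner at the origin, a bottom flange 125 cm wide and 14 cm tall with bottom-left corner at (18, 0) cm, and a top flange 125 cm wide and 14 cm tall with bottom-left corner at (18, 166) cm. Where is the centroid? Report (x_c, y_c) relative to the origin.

web: A = 18 × 180 = 3240.00, centroid at (9.00, 90.00).
bottom flange: A = 125 × 14 = 1750.00, centroid at (80.50, 7.00).
top flange: A = 125 × 14 = 1750.00, centroid at (80.50, 173.00).
ΣA = 6740.00 cm²
ΣAx_c = (3240.00)(9.00) + (1750.00)(80.50) + (1750.00)(80.50) = 310910.00 cm³
ΣAy_c = (3240.00)(90.00) + (1750.00)(7.00) + (1750.00)(173.00) = 606600.00 cm³
x_c = 310910.00 / 6740.00 = 46.13 cm
y_c = 606600.00 / 6740.00 = 90.00 cm

x_c = 46.13 cm, y_c = 90.00 cm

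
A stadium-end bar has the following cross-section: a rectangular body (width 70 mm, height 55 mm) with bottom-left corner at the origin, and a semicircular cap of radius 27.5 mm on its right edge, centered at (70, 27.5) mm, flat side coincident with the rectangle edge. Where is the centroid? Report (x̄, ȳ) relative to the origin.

Part | A | x̄ᵢ | ȳᵢ | A·x̄ᵢ | A·ȳᵢ
rectangular body | 3850.00 | 35.00 | 27.50 | 134750.00 | 105875.00
semicircular end | 1187.91 | 81.67 | 27.50 | 97018.61 | 32667.65
Σ | 5037.91 |  |  | 231768.61 | 138542.65
x̄ = 231768.61 / 5037.91 = 46.00 mm
ȳ = 138542.65 / 5037.91 = 27.50 mm

x̄ = 46.00 mm, ȳ = 27.50 mm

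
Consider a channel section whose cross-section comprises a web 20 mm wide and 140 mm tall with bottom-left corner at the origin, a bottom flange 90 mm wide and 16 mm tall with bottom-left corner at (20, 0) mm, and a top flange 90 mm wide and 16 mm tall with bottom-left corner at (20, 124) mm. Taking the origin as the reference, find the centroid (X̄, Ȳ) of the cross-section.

Part | A | x̄ᵢ | ȳᵢ | A·x̄ᵢ | A·ȳᵢ
web | 2800.00 | 10.00 | 70.00 | 28000.00 | 196000.00
bottom flange | 1440.00 | 65.00 | 8.00 | 93600.00 | 11520.00
top flange | 1440.00 | 65.00 | 132.00 | 93600.00 | 190080.00
Σ | 5680.00 |  |  | 215200.00 | 397600.00
X̄ = 215200.00 / 5680.00 = 37.89 mm
Ȳ = 397600.00 / 5680.00 = 70.00 mm

X̄ = 37.89 mm, Ȳ = 70.00 mm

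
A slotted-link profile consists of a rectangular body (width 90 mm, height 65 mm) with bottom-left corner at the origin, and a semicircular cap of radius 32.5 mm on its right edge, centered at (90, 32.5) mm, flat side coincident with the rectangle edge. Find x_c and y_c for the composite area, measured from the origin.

x_c = 57.99 mm, y_c = 32.50 mm

Part | A | x̄ᵢ | ȳᵢ | A·x̄ᵢ | A·ȳᵢ
rectangular body | 5850.00 | 45.00 | 32.50 | 263250.00 | 190125.00
semicircular end | 1659.15 | 103.79 | 32.50 | 172209.24 | 53922.49
Σ | 7509.15 |  |  | 435459.24 | 244047.49
x_c = 435459.24 / 7509.15 = 57.99 mm
y_c = 244047.49 / 7509.15 = 32.50 mm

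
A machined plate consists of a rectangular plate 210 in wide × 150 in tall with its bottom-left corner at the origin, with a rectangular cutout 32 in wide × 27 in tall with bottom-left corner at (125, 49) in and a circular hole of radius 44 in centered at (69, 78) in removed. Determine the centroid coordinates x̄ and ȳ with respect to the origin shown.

x̄ = 112.65 in, ȳ = 74.70 in

plate: A = 210 × 150 = 31500.00, centroid at (105.00, 75.00).
hole 1: A = −(32 × 27) = -864.00, centroid at (141.00, 62.50).
hole 2: A = −π·44² = -6082.12, centroid at (69.00, 78.00).
ΣA = 24553.88 in²
ΣAx̄ = (31500.00)(105.00) + (-864.00)(141.00) + (-6082.12)(69.00) = 2766009.49 in³
ΣAȳ = (31500.00)(75.00) + (-864.00)(62.50) + (-6082.12)(78.00) = 1834094.38 in³
x̄ = 2766009.49 / 24553.88 = 112.65 in
ȳ = 1834094.38 / 24553.88 = 74.70 in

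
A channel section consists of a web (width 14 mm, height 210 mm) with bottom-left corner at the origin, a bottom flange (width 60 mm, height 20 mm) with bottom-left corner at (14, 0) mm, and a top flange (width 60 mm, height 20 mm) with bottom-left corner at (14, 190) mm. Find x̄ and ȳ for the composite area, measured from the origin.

web: A = 14 × 210 = 2940.00, centroid at (7.00, 105.00).
bottom flange: A = 60 × 20 = 1200.00, centroid at (44.00, 10.00).
top flange: A = 60 × 20 = 1200.00, centroid at (44.00, 200.00).
ΣA = 5340.00 mm²
ΣAx̄ = (2940.00)(7.00) + (1200.00)(44.00) + (1200.00)(44.00) = 126180.00 mm³
ΣAȳ = (2940.00)(105.00) + (1200.00)(10.00) + (1200.00)(200.00) = 560700.00 mm³
x̄ = 126180.00 / 5340.00 = 23.63 mm
ȳ = 560700.00 / 5340.00 = 105.00 mm

x̄ = 23.63 mm, ȳ = 105.00 mm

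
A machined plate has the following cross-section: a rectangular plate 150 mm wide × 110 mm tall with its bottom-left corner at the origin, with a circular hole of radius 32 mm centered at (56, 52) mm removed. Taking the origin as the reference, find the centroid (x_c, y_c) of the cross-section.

plate: A = 150 × 110 = 16500.00, centroid at (75.00, 55.00).
hole: A = −π·32² = -3216.99, centroid at (56.00, 52.00).
ΣA = 13283.01 mm²
ΣAx_c = (16500.00)(75.00) + (-3216.99)(56.00) = 1057348.51 mm³
ΣAy_c = (16500.00)(55.00) + (-3216.99)(52.00) = 740216.47 mm³
x_c = 1057348.51 / 13283.01 = 79.60 mm
y_c = 740216.47 / 13283.01 = 55.73 mm

x_c = 79.60 mm, y_c = 55.73 mm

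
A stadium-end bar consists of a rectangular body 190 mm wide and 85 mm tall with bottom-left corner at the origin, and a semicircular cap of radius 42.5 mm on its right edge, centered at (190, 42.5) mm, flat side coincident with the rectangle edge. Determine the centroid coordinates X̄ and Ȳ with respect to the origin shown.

rectangular body: A = 190 × 85 = 16150.00, centroid at (95.00, 42.50).
semicircular end: A = ½π·42.5² = 2837.25, centroid at (208.04, 42.50).
ΣA = 18987.25 mm², ΣAX̄ = 2124504.75 mm³, ΣAȲ = 806958.16 mm³.
X̄ = 2124504.75/18987.25 = 111.89 mm; Ȳ = 806958.16/18987.25 = 42.50 mm.

X̄ = 111.89 mm, Ȳ = 42.50 mm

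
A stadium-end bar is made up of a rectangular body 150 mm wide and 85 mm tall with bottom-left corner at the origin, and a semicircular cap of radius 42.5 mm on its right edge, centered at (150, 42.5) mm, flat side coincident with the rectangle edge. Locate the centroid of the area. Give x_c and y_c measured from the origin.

x_c = 91.94 mm, y_c = 42.50 mm

rectangular body: A = 150 × 85 = 12750.00, centroid at (75.00, 42.50).
semicircular end: A = ½π·42.5² = 2837.25, centroid at (168.04, 42.50).
ΣA = 15587.25 mm², ΣAx_c = 1433014.71 mm³, ΣAy_c = 662458.16 mm³.
x_c = 1433014.71/15587.25 = 91.94 mm; y_c = 662458.16/15587.25 = 42.50 mm.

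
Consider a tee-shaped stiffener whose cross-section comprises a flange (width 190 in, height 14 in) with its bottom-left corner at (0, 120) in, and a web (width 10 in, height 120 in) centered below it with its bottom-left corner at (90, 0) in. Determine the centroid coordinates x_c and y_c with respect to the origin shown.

x_c = 95.00 in, y_c = 106.17 in

web: A = 10 × 120 = 1200.00, centroid at (95.00, 60.00).
flange: A = 190 × 14 = 2660.00, centroid at (95.00, 127.00).
ΣA = 3860.00 in²
ΣAx_c = (1200.00)(95.00) + (2660.00)(95.00) = 366700.00 in³
ΣAy_c = (1200.00)(60.00) + (2660.00)(127.00) = 409820.00 in³
x_c = 366700.00 / 3860.00 = 95.00 in
y_c = 409820.00 / 3860.00 = 106.17 in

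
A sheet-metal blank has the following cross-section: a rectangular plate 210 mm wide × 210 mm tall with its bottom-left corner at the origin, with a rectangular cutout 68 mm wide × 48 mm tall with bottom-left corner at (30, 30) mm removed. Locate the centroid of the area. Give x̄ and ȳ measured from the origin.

plate: A = 210 × 210 = 44100.00, centroid at (105.00, 105.00).
hole: A = −(68 × 48) = -3264.00, centroid at (64.00, 54.00).
ΣA = 40836.00 mm²
ΣAx̄ = (44100.00)(105.00) + (-3264.00)(64.00) = 4421604.00 mm³
ΣAȳ = (44100.00)(105.00) + (-3264.00)(54.00) = 4454244.00 mm³
x̄ = 4421604.00 / 40836.00 = 108.28 mm
ȳ = 4454244.00 / 40836.00 = 109.08 mm

x̄ = 108.28 mm, ȳ = 109.08 mm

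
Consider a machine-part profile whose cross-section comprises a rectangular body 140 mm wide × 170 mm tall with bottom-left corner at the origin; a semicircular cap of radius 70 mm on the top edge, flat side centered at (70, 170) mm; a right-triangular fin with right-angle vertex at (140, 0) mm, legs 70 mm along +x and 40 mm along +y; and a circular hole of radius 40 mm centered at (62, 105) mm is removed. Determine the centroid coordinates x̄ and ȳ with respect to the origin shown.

x̄ = 76.13 mm, ȳ = 109.47 mm

Part | A | x̄ᵢ | ȳᵢ | A·x̄ᵢ | A·ȳᵢ
rectangular body | 23800.00 | 70.00 | 85.00 | 1666000.00 | 2023000.00
semicircular top | 7696.90 | 70.00 | 199.71 | 538783.14 | 1537140.01
triangular fin | 1400.00 | 163.33 | 13.33 | 228666.67 | 18666.67
hole | -5026.55 | 62.00 | 105.00 | -311645.99 | -527787.57
Σ | 27870.35 |  |  | 2121803.82 | 3051019.11
x̄ = 2121803.82 / 27870.35 = 76.13 mm
ȳ = 3051019.11 / 27870.35 = 109.47 mm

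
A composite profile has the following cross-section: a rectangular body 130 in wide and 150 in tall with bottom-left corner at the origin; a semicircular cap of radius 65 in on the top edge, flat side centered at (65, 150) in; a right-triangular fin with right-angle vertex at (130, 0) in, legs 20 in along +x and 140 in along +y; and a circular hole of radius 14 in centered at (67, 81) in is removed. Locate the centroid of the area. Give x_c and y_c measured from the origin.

rectangular body: A = 130 × 150 = 19500.00, centroid at (65.00, 75.00).
semicircular top: A = ½π·65² = 6636.61, centroid at (65.00, 177.59).
triangular fin: A = ½·20·140 = 1400.00, centroid at (136.67, 46.67).
hole: A = −π·14² = -615.75, centroid at (67.00, 81.00).
ΣA = 26920.86 in²
ΣAx_c = (19500.00)(65.00) + (6636.61)(65.00) + (1400.00)(136.67) + (-615.75)(67.00) = 1848957.88 in³
ΣAy_c = (19500.00)(75.00) + (6636.61)(177.59) + (1400.00)(46.67) + (-615.75)(81.00) = 2656532.91 in³
x_c = 1848957.88 / 26920.86 = 68.68 in
y_c = 2656532.91 / 26920.86 = 98.68 in

x_c = 68.68 in, y_c = 98.68 in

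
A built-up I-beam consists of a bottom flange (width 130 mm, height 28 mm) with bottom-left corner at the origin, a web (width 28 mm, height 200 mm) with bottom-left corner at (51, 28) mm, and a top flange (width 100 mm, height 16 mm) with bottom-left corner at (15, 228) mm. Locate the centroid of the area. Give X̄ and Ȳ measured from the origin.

bottom flange: A = 130 × 28 = 3640.00, centroid at (65.00, 14.00).
web: A = 28 × 200 = 5600.00, centroid at (65.00, 128.00).
top flange: A = 100 × 16 = 1600.00, centroid at (65.00, 236.00).
ΣA = 10840.00 mm², ΣAX̄ = 704600.00 mm³, ΣAȲ = 1145360.00 mm³.
X̄ = 704600.00/10840.00 = 65.00 mm; Ȳ = 1145360.00/10840.00 = 105.66 mm.

X̄ = 65.00 mm, Ȳ = 105.66 mm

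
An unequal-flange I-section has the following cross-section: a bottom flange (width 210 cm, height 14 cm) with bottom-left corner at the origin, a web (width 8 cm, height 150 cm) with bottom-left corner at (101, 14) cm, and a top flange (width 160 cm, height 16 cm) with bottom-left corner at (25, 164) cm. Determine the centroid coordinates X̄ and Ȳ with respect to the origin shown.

X̄ = 105.00 cm, Ȳ = 84.73 cm

Part | A | x̄ᵢ | ȳᵢ | A·x̄ᵢ | A·ȳᵢ
bottom flange | 2940.00 | 105.00 | 7.00 | 308700.00 | 20580.00
web | 1200.00 | 105.00 | 89.00 | 126000.00 | 106800.00
top flange | 2560.00 | 105.00 | 172.00 | 268800.00 | 440320.00
Σ | 6700.00 |  |  | 703500.00 | 567700.00
X̄ = 703500.00 / 6700.00 = 105.00 cm
Ȳ = 567700.00 / 6700.00 = 84.73 cm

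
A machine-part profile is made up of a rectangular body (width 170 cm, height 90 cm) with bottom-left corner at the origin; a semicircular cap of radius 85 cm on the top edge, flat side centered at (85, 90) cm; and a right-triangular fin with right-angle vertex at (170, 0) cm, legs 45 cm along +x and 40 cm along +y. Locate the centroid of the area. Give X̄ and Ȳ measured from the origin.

X̄ = 88.27 cm, Ȳ = 77.36 cm

rectangular body: A = 170 × 90 = 15300.00, centroid at (85.00, 45.00).
semicircular top: A = ½π·85² = 11349.00, centroid at (85.00, 126.08).
triangular fin: A = ½·45·40 = 900.00, centroid at (185.00, 13.33).
ΣA = 27549.00 cm², ΣAX̄ = 2431665.29 cm³, ΣAȲ = 2131326.98 cm³.
X̄ = 2431665.29/27549.00 = 88.27 cm; Ȳ = 2131326.98/27549.00 = 77.36 cm.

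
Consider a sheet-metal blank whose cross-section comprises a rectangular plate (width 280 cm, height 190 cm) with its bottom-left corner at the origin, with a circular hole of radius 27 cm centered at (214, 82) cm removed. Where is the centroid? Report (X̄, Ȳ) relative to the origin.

X̄ = 136.67 cm, Ȳ = 95.58 cm

plate: A = 280 × 190 = 53200.00, centroid at (140.00, 95.00).
hole: A = −π·27² = -2290.22, centroid at (214.00, 82.00).
ΣA = 50909.78 cm²
ΣAX̄ = (53200.00)(140.00) + (-2290.22)(214.00) = 6957892.70 cm³
ΣAȲ = (53200.00)(95.00) + (-2290.22)(82.00) = 4866201.87 cm³
X̄ = 6957892.70 / 50909.78 = 136.67 cm
Ȳ = 4866201.87 / 50909.78 = 95.58 cm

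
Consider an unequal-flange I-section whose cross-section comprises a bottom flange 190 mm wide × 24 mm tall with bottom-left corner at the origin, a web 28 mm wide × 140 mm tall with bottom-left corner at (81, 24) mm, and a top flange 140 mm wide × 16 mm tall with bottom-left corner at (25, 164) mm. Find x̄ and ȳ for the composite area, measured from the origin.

bottom flange: A = 190 × 24 = 4560.00, centroid at (95.00, 12.00).
web: A = 28 × 140 = 3920.00, centroid at (95.00, 94.00).
top flange: A = 140 × 16 = 2240.00, centroid at (95.00, 172.00).
ΣA = 10720.00 mm², ΣAx̄ = 1018400.00 mm³, ΣAȳ = 808480.00 mm³.
x̄ = 1018400.00/10720.00 = 95.00 mm; ȳ = 808480.00/10720.00 = 75.42 mm.

x̄ = 95.00 mm, ȳ = 75.42 mm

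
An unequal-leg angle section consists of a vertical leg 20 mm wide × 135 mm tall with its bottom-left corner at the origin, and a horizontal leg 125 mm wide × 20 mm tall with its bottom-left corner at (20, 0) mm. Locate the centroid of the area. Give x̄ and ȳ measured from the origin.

x̄ = 44.86 mm, ȳ = 39.86 mm

vertical leg: A = 20 × 135 = 2700.00, centroid at (10.00, 67.50).
horizontal leg: A = 125 × 20 = 2500.00, centroid at (82.50, 10.00).
ΣA = 5200.00 mm²
ΣAx̄ = (2700.00)(10.00) + (2500.00)(82.50) = 233250.00 mm³
ΣAȳ = (2700.00)(67.50) + (2500.00)(10.00) = 207250.00 mm³
x̄ = 233250.00 / 5200.00 = 44.86 mm
ȳ = 207250.00 / 5200.00 = 39.86 mm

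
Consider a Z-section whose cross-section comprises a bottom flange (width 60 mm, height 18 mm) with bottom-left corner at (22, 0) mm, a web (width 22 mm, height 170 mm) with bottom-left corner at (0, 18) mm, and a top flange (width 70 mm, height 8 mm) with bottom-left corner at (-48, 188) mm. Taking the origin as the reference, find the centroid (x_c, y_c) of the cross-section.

x_c = 16.73 mm, y_c = 93.39 mm

Part | A | x̄ᵢ | ȳᵢ | A·x̄ᵢ | A·ȳᵢ
bottom flange | 1080.00 | 52.00 | 9.00 | 56160.00 | 9720.00
web | 3740.00 | 11.00 | 103.00 | 41140.00 | 385220.00
top flange | 560.00 | -13.00 | 192.00 | -7280.00 | 107520.00
Σ | 5380.00 |  |  | 90020.00 | 502460.00
x_c = 90020.00 / 5380.00 = 16.73 mm
y_c = 502460.00 / 5380.00 = 93.39 mm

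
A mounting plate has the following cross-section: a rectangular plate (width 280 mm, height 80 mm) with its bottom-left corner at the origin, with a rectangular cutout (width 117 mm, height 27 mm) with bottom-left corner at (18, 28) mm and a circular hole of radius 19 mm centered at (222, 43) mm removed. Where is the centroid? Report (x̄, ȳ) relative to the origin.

x̄ = 145.94 mm, ȳ = 39.55 mm

plate: A = 280 × 80 = 22400.00, centroid at (140.00, 40.00).
hole 1: A = −(117 × 27) = -3159.00, centroid at (76.50, 41.50).
hole 2: A = −π·19² = -1134.11, centroid at (222.00, 43.00).
ΣA = 18106.89 mm²
ΣAx̄ = (22400.00)(140.00) + (-3159.00)(76.50) + (-1134.11)(222.00) = 2642562.98 mm³
ΣAȳ = (22400.00)(40.00) + (-3159.00)(41.50) + (-1134.11)(43.00) = 716134.56 mm³
x̄ = 2642562.98 / 18106.89 = 145.94 mm
ȳ = 716134.56 / 18106.89 = 39.55 mm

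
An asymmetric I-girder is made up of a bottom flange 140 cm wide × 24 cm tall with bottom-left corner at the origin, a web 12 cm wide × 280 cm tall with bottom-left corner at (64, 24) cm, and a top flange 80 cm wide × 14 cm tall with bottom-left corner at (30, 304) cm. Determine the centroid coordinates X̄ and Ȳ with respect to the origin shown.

X̄ = 70.00 cm, Ȳ = 119.86 cm

bottom flange: A = 140 × 24 = 3360.00, centroid at (70.00, 12.00).
web: A = 12 × 280 = 3360.00, centroid at (70.00, 164.00).
top flange: A = 80 × 14 = 1120.00, centroid at (70.00, 311.00).
ΣA = 7840.00 cm²
ΣAX̄ = (3360.00)(70.00) + (3360.00)(70.00) + (1120.00)(70.00) = 548800.00 cm³
ΣAȲ = (3360.00)(12.00) + (3360.00)(164.00) + (1120.00)(311.00) = 939680.00 cm³
X̄ = 548800.00 / 7840.00 = 70.00 cm
Ȳ = 939680.00 / 7840.00 = 119.86 cm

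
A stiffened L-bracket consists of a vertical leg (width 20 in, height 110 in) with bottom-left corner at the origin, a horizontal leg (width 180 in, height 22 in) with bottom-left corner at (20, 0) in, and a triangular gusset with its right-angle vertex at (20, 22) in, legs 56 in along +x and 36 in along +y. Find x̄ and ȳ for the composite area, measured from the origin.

vertical leg: A = 20 × 110 = 2200.00, centroid at (10.00, 55.00).
horizontal leg: A = 180 × 22 = 3960.00, centroid at (110.00, 11.00).
gusset: A = ½·56·36 = 1008.00, centroid at (38.67, 34.00).
ΣA = 7168.00 in², ΣAx̄ = 496576.00 in³, ΣAȳ = 198832.00 in³.
x̄ = 496576.00/7168.00 = 69.28 in; ȳ = 198832.00/7168.00 = 27.74 in.

x̄ = 69.28 in, ȳ = 27.74 in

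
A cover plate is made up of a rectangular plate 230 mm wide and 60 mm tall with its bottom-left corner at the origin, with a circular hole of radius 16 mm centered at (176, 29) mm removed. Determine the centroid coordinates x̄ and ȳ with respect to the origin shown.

plate: A = 230 × 60 = 13800.00, centroid at (115.00, 30.00).
hole: A = −π·16² = -804.25, centroid at (176.00, 29.00).
ΣA = 12995.75 mm²
ΣAx̄ = (13800.00)(115.00) + (-804.25)(176.00) = 1445452.40 mm³
ΣAȳ = (13800.00)(30.00) + (-804.25)(29.00) = 390676.82 mm³
x̄ = 1445452.40 / 12995.75 = 111.22 mm
ȳ = 390676.82 / 12995.75 = 30.06 mm

x̄ = 111.22 mm, ȳ = 30.06 mm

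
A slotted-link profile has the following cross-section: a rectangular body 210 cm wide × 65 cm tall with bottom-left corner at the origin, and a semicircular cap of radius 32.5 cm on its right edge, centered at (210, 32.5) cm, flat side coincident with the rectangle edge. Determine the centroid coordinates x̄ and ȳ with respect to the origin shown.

x̄ = 117.87 cm, ȳ = 32.50 cm

Part | A | x̄ᵢ | ȳᵢ | A·x̄ᵢ | A·ȳᵢ
rectangular body | 13650.00 | 105.00 | 32.50 | 1433250.00 | 443625.00
semicircular end | 1659.15 | 223.79 | 32.50 | 371307.68 | 53922.49
Σ | 15309.15 |  |  | 1804557.68 | 497547.49
x̄ = 1804557.68 / 15309.15 = 117.87 cm
ȳ = 497547.49 / 15309.15 = 32.50 cm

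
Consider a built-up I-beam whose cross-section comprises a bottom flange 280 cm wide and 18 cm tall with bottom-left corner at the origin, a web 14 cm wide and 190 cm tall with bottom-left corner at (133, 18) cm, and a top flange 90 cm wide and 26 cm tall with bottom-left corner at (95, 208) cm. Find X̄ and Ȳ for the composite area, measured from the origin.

X̄ = 140.00 cm, Ȳ = 85.96 cm

bottom flange: A = 280 × 18 = 5040.00, centroid at (140.00, 9.00).
web: A = 14 × 190 = 2660.00, centroid at (140.00, 113.00).
top flange: A = 90 × 26 = 2340.00, centroid at (140.00, 221.00).
ΣA = 10040.00 cm², ΣAX̄ = 1405600.00 cm³, ΣAȲ = 863080.00 cm³.
X̄ = 1405600.00/10040.00 = 140.00 cm; Ȳ = 863080.00/10040.00 = 85.96 cm.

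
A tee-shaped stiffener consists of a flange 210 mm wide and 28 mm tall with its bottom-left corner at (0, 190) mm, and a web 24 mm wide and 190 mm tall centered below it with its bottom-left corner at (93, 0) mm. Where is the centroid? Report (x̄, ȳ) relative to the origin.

x̄ = 105.00 mm, ȳ = 156.39 mm

web: A = 24 × 190 = 4560.00, centroid at (105.00, 95.00).
flange: A = 210 × 28 = 5880.00, centroid at (105.00, 204.00).
ΣA = 10440.00 mm², ΣAx̄ = 1096200.00 mm³, ΣAȳ = 1632720.00 mm³.
x̄ = 1096200.00/10440.00 = 105.00 mm; ȳ = 1632720.00/10440.00 = 156.39 mm.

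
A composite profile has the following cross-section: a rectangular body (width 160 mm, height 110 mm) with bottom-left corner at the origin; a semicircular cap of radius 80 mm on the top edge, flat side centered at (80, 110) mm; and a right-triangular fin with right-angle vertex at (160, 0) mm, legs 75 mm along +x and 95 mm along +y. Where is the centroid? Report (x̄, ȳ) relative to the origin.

rectangular body: A = 160 × 110 = 17600.00, centroid at (80.00, 55.00).
semicircular top: A = ½π·80² = 10053.10, centroid at (80.00, 143.95).
triangular fin: A = ½·75·95 = 3562.50, centroid at (185.00, 31.67).
ΣA = 31215.60 mm², ΣAx̄ = 2871310.22 mm³, ΣAȳ = 2527986.45 mm³.
x̄ = 2871310.22/31215.60 = 91.98 mm; ȳ = 2527986.45/31215.60 = 80.98 mm.

x̄ = 91.98 mm, ȳ = 80.98 mm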